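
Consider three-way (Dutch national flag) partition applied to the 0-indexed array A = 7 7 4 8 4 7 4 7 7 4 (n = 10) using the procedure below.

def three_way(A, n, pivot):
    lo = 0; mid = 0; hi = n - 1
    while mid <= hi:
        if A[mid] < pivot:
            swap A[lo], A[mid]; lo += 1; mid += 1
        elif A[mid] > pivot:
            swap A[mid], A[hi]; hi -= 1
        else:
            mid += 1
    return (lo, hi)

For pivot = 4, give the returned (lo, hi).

(0, 3)

lo=0 mid=0 hi=9
7>4: swap(0,9), hi=8 ⇒ 4 7 4 8 4 7 4 7 7 7
4=4: mid=1
7>4: swap(1,8), hi=7 ⇒ 4 7 4 8 4 7 4 7 7 7
7>4: swap(1,7), hi=6 ⇒ 4 7 4 8 4 7 4 7 7 7
7>4: swap(1,6), hi=5 ⇒ 4 4 4 8 4 7 7 7 7 7
4=4: mid=2
4=4: mid=3
8>4: swap(3,5), hi=4 ⇒ 4 4 4 7 4 8 7 7 7 7
7>4: swap(3,4), hi=3 ⇒ 4 4 4 4 7 8 7 7 7 7
4=4: mid=4
done. lo=0 hi=3; A=4 4 4 4 7 8 7 7 7 7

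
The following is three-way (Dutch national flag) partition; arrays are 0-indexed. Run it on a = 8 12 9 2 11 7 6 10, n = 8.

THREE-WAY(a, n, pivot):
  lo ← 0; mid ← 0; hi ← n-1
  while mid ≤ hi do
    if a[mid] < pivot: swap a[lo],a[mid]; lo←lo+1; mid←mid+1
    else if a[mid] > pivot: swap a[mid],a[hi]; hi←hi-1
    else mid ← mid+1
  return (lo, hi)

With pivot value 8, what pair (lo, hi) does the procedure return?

pivot = 8; lo=0, mid=0, hi=7
a[mid]=8=8: mid=1
a[mid]=12>8: swap a[1],a[7]; hi=6 → 8 10 9 2 11 7 6 12
a[mid]=10>8: swap a[1],a[6]; hi=5 → 8 6 9 2 11 7 10 12
a[mid]=6<8: swap a[0],a[1]; lo=1,mid=2 → 6 8 9 2 11 7 10 12
a[mid]=9>8: swap a[2],a[5]; hi=4 → 6 8 7 2 11 9 10 12
a[mid]=7<8: swap a[1],a[2]; lo=2,mid=3 → 6 7 8 2 11 9 10 12
a[mid]=2<8: swap a[2],a[3]; lo=3,mid=4 → 6 7 2 8 11 9 10 12
a[mid]=11>8: swap a[4],a[4]; hi=3 → 6 7 2 8 11 9 10 12
end: lo=3, hi=3; a = 6 7 2 8 11 9 10 12

(3, 3)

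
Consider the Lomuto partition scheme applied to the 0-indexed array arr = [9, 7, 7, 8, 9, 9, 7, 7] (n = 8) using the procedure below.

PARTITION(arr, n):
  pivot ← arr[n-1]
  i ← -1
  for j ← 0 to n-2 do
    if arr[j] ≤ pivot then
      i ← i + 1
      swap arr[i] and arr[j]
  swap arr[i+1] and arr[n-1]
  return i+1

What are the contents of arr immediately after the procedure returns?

[7, 7, 7, 7, 9, 9, 9, 8]

pivot = arr[7] = 7; i = -1
j=0: arr[0]=9 > 7 → no swap
j=1: arr[1]=7 ≤ 7 → i=0, swap arr[0],arr[1] → [7, 9, 7, 8, 9, 9, 7, 7]
j=2: arr[2]=7 ≤ 7 → i=1, swap arr[1],arr[2] → [7, 7, 9, 8, 9, 9, 7, 7]
j=3: arr[3]=8 > 7 → no swap
j=4: arr[4]=9 > 7 → no swap
j=5: arr[5]=9 > 7 → no swap
j=6: arr[6]=7 ≤ 7 → i=2, swap arr[2],arr[6] → [7, 7, 7, 8, 9, 9, 9, 7]
final swap arr[3],arr[7] → [7, 7, 7, 7, 9, 9, 9, 8]; return 3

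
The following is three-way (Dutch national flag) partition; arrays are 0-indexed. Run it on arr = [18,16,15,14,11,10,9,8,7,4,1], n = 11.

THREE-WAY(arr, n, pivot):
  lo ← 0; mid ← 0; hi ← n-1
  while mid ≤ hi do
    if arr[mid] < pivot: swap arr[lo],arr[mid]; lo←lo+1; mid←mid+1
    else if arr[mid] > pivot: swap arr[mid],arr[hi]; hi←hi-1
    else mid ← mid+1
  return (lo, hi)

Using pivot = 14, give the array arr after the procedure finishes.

pivot = 14; lo=0, mid=0, hi=10
arr[mid]=18>14: swap arr[0],arr[10]; hi=9 → [1,16,15,14,11,10,9,8,7,4,18]
arr[mid]=1<14: swap arr[0],arr[0]; lo=1,mid=1 → [1,16,15,14,11,10,9,8,7,4,18]
arr[mid]=16>14: swap arr[1],arr[9]; hi=8 → [1,4,15,14,11,10,9,8,7,16,18]
arr[mid]=4<14: swap arr[1],arr[1]; lo=2,mid=2 → [1,4,15,14,11,10,9,8,7,16,18]
arr[mid]=15>14: swap arr[2],arr[8]; hi=7 → [1,4,7,14,11,10,9,8,15,16,18]
arr[mid]=7<14: swap arr[2],arr[2]; lo=3,mid=3 → [1,4,7,14,11,10,9,8,15,16,18]
arr[mid]=14=14: mid=4
arr[mid]=11<14: swap arr[3],arr[4]; lo=4,mid=5 → [1,4,7,11,14,10,9,8,15,16,18]
arr[mid]=10<14: swap arr[4],arr[5]; lo=5,mid=6 → [1,4,7,11,10,14,9,8,15,16,18]
arr[mid]=9<14: swap arr[5],arr[6]; lo=6,mid=7 → [1,4,7,11,10,9,14,8,15,16,18]
arr[mid]=8<14: swap arr[6],arr[7]; lo=7,mid=8 → [1,4,7,11,10,9,8,14,15,16,18]
end: lo=7, hi=7; arr = [1,4,7,11,10,9,8,14,15,16,18]

[1,4,7,11,10,9,8,14,15,16,18]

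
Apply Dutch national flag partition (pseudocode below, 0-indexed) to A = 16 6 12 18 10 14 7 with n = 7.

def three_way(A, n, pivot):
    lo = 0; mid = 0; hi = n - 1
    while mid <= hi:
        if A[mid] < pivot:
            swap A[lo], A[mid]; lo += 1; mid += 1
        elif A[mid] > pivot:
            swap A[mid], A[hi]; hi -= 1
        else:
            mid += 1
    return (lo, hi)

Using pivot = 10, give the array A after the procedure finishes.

7 6 10 18 14 12 16

pivot = 10; lo=0, mid=0, hi=6
A[mid]=16>10: swap A[0],A[6]; hi=5 → 7 6 12 18 10 14 16
A[mid]=7<10: swap A[0],A[0]; lo=1,mid=1 → 7 6 12 18 10 14 16
A[mid]=6<10: swap A[1],A[1]; lo=2,mid=2 → 7 6 12 18 10 14 16
A[mid]=12>10: swap A[2],A[5]; hi=4 → 7 6 14 18 10 12 16
A[mid]=14>10: swap A[2],A[4]; hi=3 → 7 6 10 18 14 12 16
A[mid]=10=10: mid=3
A[mid]=18>10: swap A[3],A[3]; hi=2 → 7 6 10 18 14 12 16
end: lo=2, hi=2; A = 7 6 10 18 14 12 16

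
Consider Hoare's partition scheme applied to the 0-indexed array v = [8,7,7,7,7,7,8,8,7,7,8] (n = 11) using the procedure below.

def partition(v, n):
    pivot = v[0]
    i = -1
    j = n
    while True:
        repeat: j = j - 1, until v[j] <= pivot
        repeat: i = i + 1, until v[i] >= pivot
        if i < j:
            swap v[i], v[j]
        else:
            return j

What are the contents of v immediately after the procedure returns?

[8,7,7,7,7,7,7,7,8,8,8]

pivot = v[0] = 8; i = -1, j = 11
j→10 (v[10]=8≤8), i→0 (v[0]=8≥8); i<j, swap → [8,7,7,7,7,7,8,8,7,7,8]
j→9 (v[9]=7≤8), i→6 (v[6]=8≥8); i<j, swap → [8,7,7,7,7,7,7,8,7,8,8]
j→8 (v[8]=7≤8), i→7 (v[7]=8≥8); i<j, swap → [8,7,7,7,7,7,7,7,8,8,8]
j→7, i→8; i≥j, return j=7. v = [8,7,7,7,7,7,7,7,8,8,8]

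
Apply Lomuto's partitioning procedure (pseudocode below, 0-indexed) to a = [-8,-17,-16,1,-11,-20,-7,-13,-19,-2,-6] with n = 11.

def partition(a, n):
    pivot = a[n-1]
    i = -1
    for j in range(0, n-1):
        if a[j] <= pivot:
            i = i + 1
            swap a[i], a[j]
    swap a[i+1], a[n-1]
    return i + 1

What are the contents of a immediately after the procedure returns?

pivot = a[10] = -6; i = -1
j=0: a[0]=-8 ≤ -6 → i=0, swap a[0],a[0] (no change) → [-8,-17,-16,1,-11,-20,-7,-13,-19,-2,-6]
j=1: a[1]=-17 ≤ -6 → i=1, swap a[1],a[1] (no change) → [-8,-17,-16,1,-11,-20,-7,-13,-19,-2,-6]
j=2: a[2]=-16 ≤ -6 → i=2, swap a[2],a[2] (no change) → [-8,-17,-16,1,-11,-20,-7,-13,-19,-2,-6]
j=3: a[3]=1 > -6 → no swap
j=4: a[4]=-11 ≤ -6 → i=3, swap a[3],a[4] → [-8,-17,-16,-11,1,-20,-7,-13,-19,-2,-6]
j=5: a[5]=-20 ≤ -6 → i=4, swap a[4],a[5] → [-8,-17,-16,-11,-20,1,-7,-13,-19,-2,-6]
j=6: a[6]=-7 ≤ -6 → i=5, swap a[5],a[6] → [-8,-17,-16,-11,-20,-7,1,-13,-19,-2,-6]
j=7: a[7]=-13 ≤ -6 → i=6, swap a[6],a[7] → [-8,-17,-16,-11,-20,-7,-13,1,-19,-2,-6]
j=8: a[8]=-19 ≤ -6 → i=7, swap a[7],a[8] → [-8,-17,-16,-11,-20,-7,-13,-19,1,-2,-6]
j=9: a[9]=-2 > -6 → no swap
final swap a[8],a[10] → [-8,-17,-16,-11,-20,-7,-13,-19,-6,-2,1]; return 8

[-8,-17,-16,-11,-20,-7,-13,-19,-6,-2,1]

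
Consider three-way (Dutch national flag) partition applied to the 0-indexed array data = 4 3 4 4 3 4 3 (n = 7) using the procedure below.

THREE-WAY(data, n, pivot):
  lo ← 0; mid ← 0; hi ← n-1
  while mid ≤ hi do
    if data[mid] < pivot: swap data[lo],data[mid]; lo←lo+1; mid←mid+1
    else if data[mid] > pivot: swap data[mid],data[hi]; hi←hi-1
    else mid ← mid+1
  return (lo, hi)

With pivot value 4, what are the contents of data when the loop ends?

3 3 3 4 4 4 4

pivot = 4; lo=0, mid=0, hi=6
data[mid]=4=4: mid=1
data[mid]=3<4: swap data[0],data[1]; lo=1,mid=2 → 3 4 4 4 3 4 3
data[mid]=4=4: mid=3
data[mid]=4=4: mid=4
data[mid]=3<4: swap data[1],data[4]; lo=2,mid=5 → 3 3 4 4 4 4 3
data[mid]=4=4: mid=6
data[mid]=3<4: swap data[2],data[6]; lo=3,mid=7 → 3 3 3 4 4 4 4
end: lo=3, hi=6; data = 3 3 3 4 4 4 4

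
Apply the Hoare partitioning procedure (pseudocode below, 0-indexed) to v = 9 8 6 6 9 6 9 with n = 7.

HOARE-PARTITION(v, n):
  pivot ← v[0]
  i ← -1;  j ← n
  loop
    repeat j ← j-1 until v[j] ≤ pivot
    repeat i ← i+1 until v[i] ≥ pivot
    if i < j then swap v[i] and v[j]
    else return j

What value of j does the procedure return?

pivot=9
j stops at 6 (9), i stops at 0 (9); swap ⇒ 9 8 6 6 9 6 9
j stops at 5 (6), i stops at 4 (9); swap ⇒ 9 8 6 6 6 9 9
j stops at 4, i stops at 5; i≥j ⇒ return 4. v=9 8 6 6 6 9 9

4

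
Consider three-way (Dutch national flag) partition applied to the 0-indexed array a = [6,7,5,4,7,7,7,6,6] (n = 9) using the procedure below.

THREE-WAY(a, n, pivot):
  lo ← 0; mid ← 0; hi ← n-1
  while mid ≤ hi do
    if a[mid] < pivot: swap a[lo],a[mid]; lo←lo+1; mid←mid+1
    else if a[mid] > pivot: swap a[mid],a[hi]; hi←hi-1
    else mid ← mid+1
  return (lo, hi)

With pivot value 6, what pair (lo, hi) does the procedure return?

(2, 4)

lo=0 mid=0 hi=8
6=6: mid=1
7>6: swap(1,8), hi=7 ⇒ [6,6,5,4,7,7,7,6,7]
6=6: mid=2
5<6: swap(0,2), lo=1 mid=3 ⇒ [5,6,6,4,7,7,7,6,7]
4<6: swap(1,3), lo=2 mid=4 ⇒ [5,4,6,6,7,7,7,6,7]
7>6: swap(4,7), hi=6 ⇒ [5,4,6,6,6,7,7,7,7]
6=6: mid=5
7>6: swap(5,6), hi=5 ⇒ [5,4,6,6,6,7,7,7,7]
7>6: swap(5,5), hi=4 ⇒ [5,4,6,6,6,7,7,7,7]
done. lo=2 hi=4; a=[5,4,6,6,6,7,7,7,7]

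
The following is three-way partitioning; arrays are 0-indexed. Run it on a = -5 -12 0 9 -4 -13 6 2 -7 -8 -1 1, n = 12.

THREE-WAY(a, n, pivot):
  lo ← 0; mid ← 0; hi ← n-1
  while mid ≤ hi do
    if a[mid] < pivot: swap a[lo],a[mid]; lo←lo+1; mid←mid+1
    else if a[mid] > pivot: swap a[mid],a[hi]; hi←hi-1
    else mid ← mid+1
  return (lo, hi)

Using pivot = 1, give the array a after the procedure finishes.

pivot = 1; lo=0, mid=0, hi=11
a[mid]=-5<1: swap a[0],a[0]; lo=1,mid=1 → -5 -12 0 9 -4 -13 6 2 -7 -8 -1 1
a[mid]=-12<1: swap a[1],a[1]; lo=2,mid=2 → -5 -12 0 9 -4 -13 6 2 -7 -8 -1 1
a[mid]=0<1: swap a[2],a[2]; lo=3,mid=3 → -5 -12 0 9 -4 -13 6 2 -7 -8 -1 1
a[mid]=9>1: swap a[3],a[11]; hi=10 → -5 -12 0 1 -4 -13 6 2 -7 -8 -1 9
a[mid]=1=1: mid=4
a[mid]=-4<1: swap a[3],a[4]; lo=4,mid=5 → -5 -12 0 -4 1 -13 6 2 -7 -8 -1 9
a[mid]=-13<1: swap a[4],a[5]; lo=5,mid=6 → -5 -12 0 -4 -13 1 6 2 -7 -8 -1 9
a[mid]=6>1: swap a[6],a[10]; hi=9 → -5 -12 0 -4 -13 1 -1 2 -7 -8 6 9
a[mid]=-1<1: swap a[5],a[6]; lo=6,mid=7 → -5 -12 0 -4 -13 -1 1 2 -7 -8 6 9
a[mid]=2>1: swap a[7],a[9]; hi=8 → -5 -12 0 -4 -13 -1 1 -8 -7 2 6 9
a[mid]=-8<1: swap a[6],a[7]; lo=7,mid=8 → -5 -12 0 -4 -13 -1 -8 1 -7 2 6 9
a[mid]=-7<1: swap a[7],a[8]; lo=8,mid=9 → -5 -12 0 -4 -13 -1 -8 -7 1 2 6 9
end: lo=8, hi=8; a = -5 -12 0 -4 -13 -1 -8 -7 1 2 6 9

-5 -12 0 -4 -13 -1 -8 -7 1 2 6 9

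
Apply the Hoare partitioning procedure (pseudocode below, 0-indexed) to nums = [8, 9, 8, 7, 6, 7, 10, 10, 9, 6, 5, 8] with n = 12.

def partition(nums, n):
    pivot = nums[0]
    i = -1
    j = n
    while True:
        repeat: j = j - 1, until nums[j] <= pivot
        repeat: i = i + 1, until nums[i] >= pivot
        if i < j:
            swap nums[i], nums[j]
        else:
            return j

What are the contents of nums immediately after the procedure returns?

[8, 5, 6, 7, 6, 7, 10, 10, 9, 8, 9, 8]

pivot = nums[0] = 8; i = -1, j = 12
j→11 (nums[11]=8≤8), i→0 (nums[0]=8≥8); i<j, swap → [8, 9, 8, 7, 6, 7, 10, 10, 9, 6, 5, 8]
j→10 (nums[10]=5≤8), i→1 (nums[1]=9≥8); i<j, swap → [8, 5, 8, 7, 6, 7, 10, 10, 9, 6, 9, 8]
j→9 (nums[9]=6≤8), i→2 (nums[2]=8≥8); i<j, swap → [8, 5, 6, 7, 6, 7, 10, 10, 9, 8, 9, 8]
j→5, i→6; i≥j, return j=5. nums = [8, 5, 6, 7, 6, 7, 10, 10, 9, 8, 9, 8]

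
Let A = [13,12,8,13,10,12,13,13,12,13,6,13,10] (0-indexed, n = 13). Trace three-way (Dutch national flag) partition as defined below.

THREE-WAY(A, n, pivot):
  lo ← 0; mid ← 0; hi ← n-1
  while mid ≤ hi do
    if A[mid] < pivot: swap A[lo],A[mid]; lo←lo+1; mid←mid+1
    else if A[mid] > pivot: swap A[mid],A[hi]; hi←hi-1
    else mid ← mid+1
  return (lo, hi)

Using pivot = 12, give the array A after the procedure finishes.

[10,8,6,10,12,12,12,13,13,13,13,13,13]

lo=0 mid=0 hi=12
13>12: swap(0,12), hi=11 ⇒ [10,12,8,13,10,12,13,13,12,13,6,13,13]
10<12: swap(0,0), lo=1 mid=1 ⇒ [10,12,8,13,10,12,13,13,12,13,6,13,13]
12=12: mid=2
8<12: swap(1,2), lo=2 mid=3 ⇒ [10,8,12,13,10,12,13,13,12,13,6,13,13]
13>12: swap(3,11), hi=10 ⇒ [10,8,12,13,10,12,13,13,12,13,6,13,13]
13>12: swap(3,10), hi=9 ⇒ [10,8,12,6,10,12,13,13,12,13,13,13,13]
6<12: swap(2,3), lo=3 mid=4 ⇒ [10,8,6,12,10,12,13,13,12,13,13,13,13]
10<12: swap(3,4), lo=4 mid=5 ⇒ [10,8,6,10,12,12,13,13,12,13,13,13,13]
12=12: mid=6
13>12: swap(6,9), hi=8 ⇒ [10,8,6,10,12,12,13,13,12,13,13,13,13]
13>12: swap(6,8), hi=7 ⇒ [10,8,6,10,12,12,12,13,13,13,13,13,13]
12=12: mid=7
13>12: swap(7,7), hi=6 ⇒ [10,8,6,10,12,12,12,13,13,13,13,13,13]
done. lo=4 hi=6; A=[10,8,6,10,12,12,12,13,13,13,13,13,13]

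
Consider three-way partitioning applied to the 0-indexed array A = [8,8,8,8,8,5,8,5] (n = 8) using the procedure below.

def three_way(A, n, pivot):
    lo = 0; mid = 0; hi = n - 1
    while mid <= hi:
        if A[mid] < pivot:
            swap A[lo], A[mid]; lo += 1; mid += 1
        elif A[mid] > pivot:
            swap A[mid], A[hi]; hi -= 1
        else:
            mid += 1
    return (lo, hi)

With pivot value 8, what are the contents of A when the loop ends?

pivot = 8; lo=0, mid=0, hi=7
A[mid]=8=8: mid=1
A[mid]=8=8: mid=2
A[mid]=8=8: mid=3
A[mid]=8=8: mid=4
A[mid]=8=8: mid=5
A[mid]=5<8: swap A[0],A[5]; lo=1,mid=6 → [5,8,8,8,8,8,8,5]
A[mid]=8=8: mid=7
A[mid]=5<8: swap A[1],A[7]; lo=2,mid=8 → [5,5,8,8,8,8,8,8]
end: lo=2, hi=7; A = [5,5,8,8,8,8,8,8]

[5,5,8,8,8,8,8,8]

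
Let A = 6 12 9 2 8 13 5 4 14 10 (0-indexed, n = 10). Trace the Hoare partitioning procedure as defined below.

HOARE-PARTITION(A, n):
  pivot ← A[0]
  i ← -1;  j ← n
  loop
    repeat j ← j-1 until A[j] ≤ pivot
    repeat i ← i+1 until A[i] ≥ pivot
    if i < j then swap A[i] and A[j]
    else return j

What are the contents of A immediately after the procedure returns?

pivot = A[0] = 6; i = -1, j = 10
j→7 (A[7]=4≤6), i→0 (A[0]=6≥6); i<j, swap → 4 12 9 2 8 13 5 6 14 10
j→6 (A[6]=5≤6), i→1 (A[1]=12≥6); i<j, swap → 4 5 9 2 8 13 12 6 14 10
j→3 (A[3]=2≤6), i→2 (A[2]=9≥6); i<j, swap → 4 5 2 9 8 13 12 6 14 10
j→2, i→3; i≥j, return j=2. A = 4 5 2 9 8 13 12 6 14 10

4 5 2 9 8 13 12 6 14 10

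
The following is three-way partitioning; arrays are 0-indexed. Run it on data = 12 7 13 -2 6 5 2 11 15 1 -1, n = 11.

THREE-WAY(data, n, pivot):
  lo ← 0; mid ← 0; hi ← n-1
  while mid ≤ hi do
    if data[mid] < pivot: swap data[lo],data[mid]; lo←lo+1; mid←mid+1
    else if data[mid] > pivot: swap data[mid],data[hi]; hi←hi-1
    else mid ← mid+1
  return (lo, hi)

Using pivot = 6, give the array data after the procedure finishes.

-1 1 2 -2 5 6 11 15 13 7 12

lo=0 mid=0 hi=10
12>6: swap(0,10), hi=9 ⇒ -1 7 13 -2 6 5 2 11 15 1 12
-1<6: swap(0,0), lo=1 mid=1 ⇒ -1 7 13 -2 6 5 2 11 15 1 12
7>6: swap(1,9), hi=8 ⇒ -1 1 13 -2 6 5 2 11 15 7 12
1<6: swap(1,1), lo=2 mid=2 ⇒ -1 1 13 -2 6 5 2 11 15 7 12
13>6: swap(2,8), hi=7 ⇒ -1 1 15 -2 6 5 2 11 13 7 12
15>6: swap(2,7), hi=6 ⇒ -1 1 11 -2 6 5 2 15 13 7 12
11>6: swap(2,6), hi=5 ⇒ -1 1 2 -2 6 5 11 15 13 7 12
2<6: swap(2,2), lo=3 mid=3 ⇒ -1 1 2 -2 6 5 11 15 13 7 12
-2<6: swap(3,3), lo=4 mid=4 ⇒ -1 1 2 -2 6 5 11 15 13 7 12
6=6: mid=5
5<6: swap(4,5), lo=5 mid=6 ⇒ -1 1 2 -2 5 6 11 15 13 7 12
done. lo=5 hi=5; data=-1 1 2 -2 5 6 11 15 13 7 12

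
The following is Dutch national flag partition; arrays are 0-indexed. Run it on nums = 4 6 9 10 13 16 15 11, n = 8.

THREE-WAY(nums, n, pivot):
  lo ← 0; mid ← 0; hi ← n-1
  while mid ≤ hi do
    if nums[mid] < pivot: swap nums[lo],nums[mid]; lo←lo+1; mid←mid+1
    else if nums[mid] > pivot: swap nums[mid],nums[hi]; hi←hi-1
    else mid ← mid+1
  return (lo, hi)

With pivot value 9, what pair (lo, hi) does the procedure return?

(2, 2)

pivot = 9; lo=0, mid=0, hi=7
nums[mid]=4<9: swap nums[0],nums[0]; lo=1,mid=1 → 4 6 9 10 13 16 15 11
nums[mid]=6<9: swap nums[1],nums[1]; lo=2,mid=2 → 4 6 9 10 13 16 15 11
nums[mid]=9=9: mid=3
nums[mid]=10>9: swap nums[3],nums[7]; hi=6 → 4 6 9 11 13 16 15 10
nums[mid]=11>9: swap nums[3],nums[6]; hi=5 → 4 6 9 15 13 16 11 10
nums[mid]=15>9: swap nums[3],nums[5]; hi=4 → 4 6 9 16 13 15 11 10
nums[mid]=16>9: swap nums[3],nums[4]; hi=3 → 4 6 9 13 16 15 11 10
nums[mid]=13>9: swap nums[3],nums[3]; hi=2 → 4 6 9 13 16 15 11 10
end: lo=2, hi=2; nums = 4 6 9 13 16 15 11 10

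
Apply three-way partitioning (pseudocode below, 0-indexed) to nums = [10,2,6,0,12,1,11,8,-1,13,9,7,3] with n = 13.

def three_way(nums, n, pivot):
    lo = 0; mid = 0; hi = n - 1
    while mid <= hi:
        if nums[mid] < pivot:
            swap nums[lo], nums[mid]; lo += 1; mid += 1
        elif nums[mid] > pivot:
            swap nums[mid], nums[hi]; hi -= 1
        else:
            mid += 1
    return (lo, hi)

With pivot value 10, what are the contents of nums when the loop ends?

pivot = 10; lo=0, mid=0, hi=12
nums[mid]=10=10: mid=1
nums[mid]=2<10: swap nums[0],nums[1]; lo=1,mid=2 → [2,10,6,0,12,1,11,8,-1,13,9,7,3]
nums[mid]=6<10: swap nums[1],nums[2]; lo=2,mid=3 → [2,6,10,0,12,1,11,8,-1,13,9,7,3]
nums[mid]=0<10: swap nums[2],nums[3]; lo=3,mid=4 → [2,6,0,10,12,1,11,8,-1,13,9,7,3]
nums[mid]=12>10: swap nums[4],nums[12]; hi=11 → [2,6,0,10,3,1,11,8,-1,13,9,7,12]
nums[mid]=3<10: swap nums[3],nums[4]; lo=4,mid=5 → [2,6,0,3,10,1,11,8,-1,13,9,7,12]
nums[mid]=1<10: swap nums[4],nums[5]; lo=5,mid=6 → [2,6,0,3,1,10,11,8,-1,13,9,7,12]
nums[mid]=11>10: swap nums[6],nums[11]; hi=10 → [2,6,0,3,1,10,7,8,-1,13,9,11,12]
nums[mid]=7<10: swap nums[5],nums[6]; lo=6,mid=7 → [2,6,0,3,1,7,10,8,-1,13,9,11,12]
nums[mid]=8<10: swap nums[6],nums[7]; lo=7,mid=8 → [2,6,0,3,1,7,8,10,-1,13,9,11,12]
nums[mid]=-1<10: swap nums[7],nums[8]; lo=8,mid=9 → [2,6,0,3,1,7,8,-1,10,13,9,11,12]
nums[mid]=13>10: swap nums[9],nums[10]; hi=9 → [2,6,0,3,1,7,8,-1,10,9,13,11,12]
nums[mid]=9<10: swap nums[8],nums[9]; lo=9,mid=10 → [2,6,0,3,1,7,8,-1,9,10,13,11,12]
end: lo=9, hi=9; nums = [2,6,0,3,1,7,8,-1,9,10,13,11,12]

[2,6,0,3,1,7,8,-1,9,10,13,11,12]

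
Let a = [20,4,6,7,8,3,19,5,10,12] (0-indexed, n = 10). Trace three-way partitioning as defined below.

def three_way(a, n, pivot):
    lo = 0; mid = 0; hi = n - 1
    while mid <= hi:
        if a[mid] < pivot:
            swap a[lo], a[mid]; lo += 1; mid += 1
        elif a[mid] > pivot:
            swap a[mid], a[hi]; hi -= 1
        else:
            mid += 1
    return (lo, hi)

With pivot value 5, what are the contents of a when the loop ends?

lo=0 mid=0 hi=9
20>5: swap(0,9), hi=8 ⇒ [12,4,6,7,8,3,19,5,10,20]
12>5: swap(0,8), hi=7 ⇒ [10,4,6,7,8,3,19,5,12,20]
10>5: swap(0,7), hi=6 ⇒ [5,4,6,7,8,3,19,10,12,20]
5=5: mid=1
4<5: swap(0,1), lo=1 mid=2 ⇒ [4,5,6,7,8,3,19,10,12,20]
6>5: swap(2,6), hi=5 ⇒ [4,5,19,7,8,3,6,10,12,20]
19>5: swap(2,5), hi=4 ⇒ [4,5,3,7,8,19,6,10,12,20]
3<5: swap(1,2), lo=2 mid=3 ⇒ [4,3,5,7,8,19,6,10,12,20]
7>5: swap(3,4), hi=3 ⇒ [4,3,5,8,7,19,6,10,12,20]
8>5: swap(3,3), hi=2 ⇒ [4,3,5,8,7,19,6,10,12,20]
done. lo=2 hi=2; a=[4,3,5,8,7,19,6,10,12,20]

[4,3,5,8,7,19,6,10,12,20]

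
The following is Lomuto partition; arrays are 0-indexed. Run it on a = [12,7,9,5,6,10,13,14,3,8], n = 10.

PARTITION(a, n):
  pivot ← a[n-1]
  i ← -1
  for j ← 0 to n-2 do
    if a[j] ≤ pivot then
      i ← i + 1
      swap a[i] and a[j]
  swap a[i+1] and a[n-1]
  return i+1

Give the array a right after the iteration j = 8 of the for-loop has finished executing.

pivot = a[9] = 8; i = -1
j=0: a[0]=12 > 8 → no swap
j=1: a[1]=7 ≤ 8 → i=0, swap a[0],a[1] → [7,12,9,5,6,10,13,14,3,8]
j=2: a[2]=9 > 8 → no swap
j=3: a[3]=5 ≤ 8 → i=1, swap a[1],a[3] → [7,5,9,12,6,10,13,14,3,8]
j=4: a[4]=6 ≤ 8 → i=2, swap a[2],a[4] → [7,5,6,12,9,10,13,14,3,8]
j=5: a[5]=10 > 8 → no swap
j=6: a[6]=13 > 8 → no swap
j=7: a[7]=14 > 8 → no swap
j=8: a[8]=3 ≤ 8 → i=3, swap a[3],a[8] → [7,5,6,3,9,10,13,14,12,8]
(after j=8) a = [7,5,6,3,9,10,13,14,12,8]

[7,5,6,3,9,10,13,14,12,8]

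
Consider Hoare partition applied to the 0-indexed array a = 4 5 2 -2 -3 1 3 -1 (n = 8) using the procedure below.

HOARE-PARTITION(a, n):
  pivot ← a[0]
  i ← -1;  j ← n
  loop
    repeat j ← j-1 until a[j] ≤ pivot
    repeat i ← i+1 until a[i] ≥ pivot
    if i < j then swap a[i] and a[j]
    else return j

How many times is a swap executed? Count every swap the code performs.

2

pivot = a[0] = 4; i = -1, j = 8
j→7 (a[7]=-1≤4), i→0 (a[0]=4≥4); i<j, swap → -1 5 2 -2 -3 1 3 4
j→6 (a[6]=3≤4), i→1 (a[1]=5≥4); i<j, swap → -1 3 2 -2 -3 1 5 4
j→5, i→6; i≥j, return j=5. a = -1 3 2 -2 -3 1 5 4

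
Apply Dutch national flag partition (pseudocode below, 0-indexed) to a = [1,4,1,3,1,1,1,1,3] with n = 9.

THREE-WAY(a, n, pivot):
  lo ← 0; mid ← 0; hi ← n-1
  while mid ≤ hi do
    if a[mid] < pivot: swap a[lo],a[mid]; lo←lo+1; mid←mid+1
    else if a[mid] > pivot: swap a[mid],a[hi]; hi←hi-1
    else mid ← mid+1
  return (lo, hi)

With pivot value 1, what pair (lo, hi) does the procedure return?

(0, 5)

lo=0 mid=0 hi=8
1=1: mid=1
4>1: swap(1,8), hi=7 ⇒ [1,3,1,3,1,1,1,1,4]
3>1: swap(1,7), hi=6 ⇒ [1,1,1,3,1,1,1,3,4]
1=1: mid=2
1=1: mid=3
3>1: swap(3,6), hi=5 ⇒ [1,1,1,1,1,1,3,3,4]
1=1: mid=4
1=1: mid=5
1=1: mid=6
done. lo=0 hi=5; a=[1,1,1,1,1,1,3,3,4]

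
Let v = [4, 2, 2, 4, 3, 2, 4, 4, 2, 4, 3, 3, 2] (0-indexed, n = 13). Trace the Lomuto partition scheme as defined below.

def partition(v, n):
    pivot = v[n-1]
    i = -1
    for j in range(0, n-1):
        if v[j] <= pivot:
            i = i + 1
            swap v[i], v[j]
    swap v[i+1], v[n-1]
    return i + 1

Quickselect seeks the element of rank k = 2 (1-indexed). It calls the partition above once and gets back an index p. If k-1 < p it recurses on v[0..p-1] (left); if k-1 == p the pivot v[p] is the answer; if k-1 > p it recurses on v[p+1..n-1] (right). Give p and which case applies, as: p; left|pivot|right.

pivot = v[12] = 2; i = -1
j=0: v[0]=4 > 2 → no swap
j=1: v[1]=2 ≤ 2 → i=0, swap v[0],v[1] → [2, 4, 2, 4, 3, 2, 4, 4, 2, 4, 3, 3, 2]
j=2: v[2]=2 ≤ 2 → i=1, swap v[1],v[2] → [2, 2, 4, 4, 3, 2, 4, 4, 2, 4, 3, 3, 2]
j=3: v[3]=4 > 2 → no swap
j=4: v[4]=3 > 2 → no swap
j=5: v[5]=2 ≤ 2 → i=2, swap v[2],v[5] → [2, 2, 2, 4, 3, 4, 4, 4, 2, 4, 3, 3, 2]
j=6: v[6]=4 > 2 → no swap
j=7: v[7]=4 > 2 → no swap
j=8: v[8]=2 ≤ 2 → i=3, swap v[3],v[8] → [2, 2, 2, 2, 3, 4, 4, 4, 4, 4, 3, 3, 2]
j=9: v[9]=4 > 2 → no swap
j=10: v[10]=3 > 2 → no swap
j=11: v[11]=3 > 2 → no swap
final swap v[4],v[12] → [2, 2, 2, 2, 2, 4, 4, 4, 4, 4, 3, 3, 3]; return 4
p = 4; k-1 = 1 < 4 ⇒ left

4; left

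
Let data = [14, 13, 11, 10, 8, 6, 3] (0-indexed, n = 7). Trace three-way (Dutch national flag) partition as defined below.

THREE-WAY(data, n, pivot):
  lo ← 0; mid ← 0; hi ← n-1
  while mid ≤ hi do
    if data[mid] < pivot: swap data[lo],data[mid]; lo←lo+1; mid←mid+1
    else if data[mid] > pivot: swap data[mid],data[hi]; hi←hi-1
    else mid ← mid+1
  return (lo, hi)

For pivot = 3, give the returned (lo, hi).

(0, 0)

pivot = 3; lo=0, mid=0, hi=6
data[mid]=14>3: swap data[0],data[6]; hi=5 → [3, 13, 11, 10, 8, 6, 14]
data[mid]=3=3: mid=1
data[mid]=13>3: swap data[1],data[5]; hi=4 → [3, 6, 11, 10, 8, 13, 14]
data[mid]=6>3: swap data[1],data[4]; hi=3 → [3, 8, 11, 10, 6, 13, 14]
data[mid]=8>3: swap data[1],data[3]; hi=2 → [3, 10, 11, 8, 6, 13, 14]
data[mid]=10>3: swap data[1],data[2]; hi=1 → [3, 11, 10, 8, 6, 13, 14]
data[mid]=11>3: swap data[1],data[1]; hi=0 → [3, 11, 10, 8, 6, 13, 14]
end: lo=0, hi=0; data = [3, 11, 10, 8, 6, 13, 14]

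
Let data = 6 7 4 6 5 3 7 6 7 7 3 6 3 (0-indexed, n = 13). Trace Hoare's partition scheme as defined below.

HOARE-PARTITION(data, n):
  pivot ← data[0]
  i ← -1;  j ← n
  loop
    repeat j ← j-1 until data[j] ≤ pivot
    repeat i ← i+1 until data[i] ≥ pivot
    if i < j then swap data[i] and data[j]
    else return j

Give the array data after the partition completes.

3 6 4 3 5 3 6 7 7 7 6 7 6

pivot=6
j stops at 12 (3), i stops at 0 (6); swap ⇒ 3 7 4 6 5 3 7 6 7 7 3 6 6
j stops at 11 (6), i stops at 1 (7); swap ⇒ 3 6 4 6 5 3 7 6 7 7 3 7 6
j stops at 10 (3), i stops at 3 (6); swap ⇒ 3 6 4 3 5 3 7 6 7 7 6 7 6
j stops at 7 (6), i stops at 6 (7); swap ⇒ 3 6 4 3 5 3 6 7 7 7 6 7 6
j stops at 6, i stops at 7; i≥j ⇒ return 6. data=3 6 4 3 5 3 6 7 7 7 6 7 6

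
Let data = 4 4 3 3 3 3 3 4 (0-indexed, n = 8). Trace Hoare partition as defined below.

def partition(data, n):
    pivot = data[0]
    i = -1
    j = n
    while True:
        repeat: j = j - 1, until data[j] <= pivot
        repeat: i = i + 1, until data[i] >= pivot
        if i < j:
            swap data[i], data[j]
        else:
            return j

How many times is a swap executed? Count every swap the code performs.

pivot=4
j stops at 7 (4), i stops at 0 (4); swap ⇒ 4 4 3 3 3 3 3 4
j stops at 6 (3), i stops at 1 (4); swap ⇒ 4 3 3 3 3 3 4 4
j stops at 5, i stops at 6; i≥j ⇒ return 5. data=4 3 3 3 3 3 4 4

2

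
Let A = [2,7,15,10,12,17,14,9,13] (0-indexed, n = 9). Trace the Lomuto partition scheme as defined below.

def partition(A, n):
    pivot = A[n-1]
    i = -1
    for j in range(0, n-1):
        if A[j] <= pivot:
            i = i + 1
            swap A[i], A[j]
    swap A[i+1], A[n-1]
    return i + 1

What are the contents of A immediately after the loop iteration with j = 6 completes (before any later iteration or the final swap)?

pivot=13, i=-1
j=0: 2≤13, i=0, swap(0,0) ⇒ [2,7,15,10,12,17,14,9,13]
j=1: 7≤13, i=1, swap(1,1) ⇒ [2,7,15,10,12,17,14,9,13]
j=2: 15>13, skip
j=3: 10≤13, i=2, swap(2,3) ⇒ [2,7,10,15,12,17,14,9,13]
j=4: 12≤13, i=3, swap(3,4) ⇒ [2,7,10,12,15,17,14,9,13]
j=5: 17>13, skip
j=6: 14>13, skip
(after j=6) A = [2,7,10,12,15,17,14,9,13]

[2,7,10,12,15,17,14,9,13]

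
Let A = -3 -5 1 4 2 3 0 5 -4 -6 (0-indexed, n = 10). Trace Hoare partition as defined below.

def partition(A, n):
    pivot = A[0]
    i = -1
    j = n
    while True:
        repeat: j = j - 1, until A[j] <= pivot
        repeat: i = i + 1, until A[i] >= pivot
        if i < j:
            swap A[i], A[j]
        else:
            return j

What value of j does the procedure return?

pivot = A[0] = -3; i = -1, j = 10
j→9 (A[9]=-6≤-3), i→0 (A[0]=-3≥-3); i<j, swap → -6 -5 1 4 2 3 0 5 -4 -3
j→8 (A[8]=-4≤-3), i→2 (A[2]=1≥-3); i<j, swap → -6 -5 -4 4 2 3 0 5 1 -3
j→2, i→3; i≥j, return j=2. A = -6 -5 -4 4 2 3 0 5 1 -3

2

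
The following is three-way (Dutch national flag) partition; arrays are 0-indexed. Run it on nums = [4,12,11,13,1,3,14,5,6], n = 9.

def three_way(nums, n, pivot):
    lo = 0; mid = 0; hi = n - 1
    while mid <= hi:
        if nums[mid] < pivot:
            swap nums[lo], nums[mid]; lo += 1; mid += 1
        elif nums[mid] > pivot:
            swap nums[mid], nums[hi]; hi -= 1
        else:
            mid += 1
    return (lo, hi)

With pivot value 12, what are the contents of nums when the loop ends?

pivot = 12; lo=0, mid=0, hi=8
nums[mid]=4<12: swap nums[0],nums[0]; lo=1,mid=1 → [4,12,11,13,1,3,14,5,6]
nums[mid]=12=12: mid=2
nums[mid]=11<12: swap nums[1],nums[2]; lo=2,mid=3 → [4,11,12,13,1,3,14,5,6]
nums[mid]=13>12: swap nums[3],nums[8]; hi=7 → [4,11,12,6,1,3,14,5,13]
nums[mid]=6<12: swap nums[2],nums[3]; lo=3,mid=4 → [4,11,6,12,1,3,14,5,13]
nums[mid]=1<12: swap nums[3],nums[4]; lo=4,mid=5 → [4,11,6,1,12,3,14,5,13]
nums[mid]=3<12: swap nums[4],nums[5]; lo=5,mid=6 → [4,11,6,1,3,12,14,5,13]
nums[mid]=14>12: swap nums[6],nums[7]; hi=6 → [4,11,6,1,3,12,5,14,13]
nums[mid]=5<12: swap nums[5],nums[6]; lo=6,mid=7 → [4,11,6,1,3,5,12,14,13]
end: lo=6, hi=6; nums = [4,11,6,1,3,5,12,14,13]

[4,11,6,1,3,5,12,14,13]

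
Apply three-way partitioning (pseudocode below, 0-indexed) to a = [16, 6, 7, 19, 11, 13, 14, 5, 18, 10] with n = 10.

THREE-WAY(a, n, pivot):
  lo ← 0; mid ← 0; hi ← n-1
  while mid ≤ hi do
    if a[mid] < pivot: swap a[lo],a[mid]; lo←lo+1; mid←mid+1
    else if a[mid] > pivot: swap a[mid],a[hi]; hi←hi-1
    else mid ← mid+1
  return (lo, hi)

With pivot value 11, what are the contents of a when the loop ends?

lo=0 mid=0 hi=9
16>11: swap(0,9), hi=8 ⇒ [10, 6, 7, 19, 11, 13, 14, 5, 18, 16]
10<11: swap(0,0), lo=1 mid=1 ⇒ [10, 6, 7, 19, 11, 13, 14, 5, 18, 16]
6<11: swap(1,1), lo=2 mid=2 ⇒ [10, 6, 7, 19, 11, 13, 14, 5, 18, 16]
7<11: swap(2,2), lo=3 mid=3 ⇒ [10, 6, 7, 19, 11, 13, 14, 5, 18, 16]
19>11: swap(3,8), hi=7 ⇒ [10, 6, 7, 18, 11, 13, 14, 5, 19, 16]
18>11: swap(3,7), hi=6 ⇒ [10, 6, 7, 5, 11, 13, 14, 18, 19, 16]
5<11: swap(3,3), lo=4 mid=4 ⇒ [10, 6, 7, 5, 11, 13, 14, 18, 19, 16]
11=11: mid=5
13>11: swap(5,6), hi=5 ⇒ [10, 6, 7, 5, 11, 14, 13, 18, 19, 16]
14>11: swap(5,5), hi=4 ⇒ [10, 6, 7, 5, 11, 14, 13, 18, 19, 16]
done. lo=4 hi=4; a=[10, 6, 7, 5, 11, 14, 13, 18, 19, 16]

[10, 6, 7, 5, 11, 14, 13, 18, 19, 16]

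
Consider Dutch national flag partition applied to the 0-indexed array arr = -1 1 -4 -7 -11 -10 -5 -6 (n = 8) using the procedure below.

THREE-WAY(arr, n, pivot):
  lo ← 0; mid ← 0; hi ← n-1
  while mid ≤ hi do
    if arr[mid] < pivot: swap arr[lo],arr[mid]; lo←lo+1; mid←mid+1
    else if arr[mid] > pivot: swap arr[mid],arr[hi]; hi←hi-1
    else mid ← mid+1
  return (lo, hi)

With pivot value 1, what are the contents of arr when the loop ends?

lo=0 mid=0 hi=7
-1<1: swap(0,0), lo=1 mid=1 ⇒ -1 1 -4 -7 -11 -10 -5 -6
1=1: mid=2
-4<1: swap(1,2), lo=2 mid=3 ⇒ -1 -4 1 -7 -11 -10 -5 -6
-7<1: swap(2,3), lo=3 mid=4 ⇒ -1 -4 -7 1 -11 -10 -5 -6
-11<1: swap(3,4), lo=4 mid=5 ⇒ -1 -4 -7 -11 1 -10 -5 -6
-10<1: swap(4,5), lo=5 mid=6 ⇒ -1 -4 -7 -11 -10 1 -5 -6
-5<1: swap(5,6), lo=6 mid=7 ⇒ -1 -4 -7 -11 -10 -5 1 -6
-6<1: swap(6,7), lo=7 mid=8 ⇒ -1 -4 -7 -11 -10 -5 -6 1
done. lo=7 hi=7; arr=-1 -4 -7 -11 -10 -5 -6 1

-1 -4 -7 -11 -10 -5 -6 1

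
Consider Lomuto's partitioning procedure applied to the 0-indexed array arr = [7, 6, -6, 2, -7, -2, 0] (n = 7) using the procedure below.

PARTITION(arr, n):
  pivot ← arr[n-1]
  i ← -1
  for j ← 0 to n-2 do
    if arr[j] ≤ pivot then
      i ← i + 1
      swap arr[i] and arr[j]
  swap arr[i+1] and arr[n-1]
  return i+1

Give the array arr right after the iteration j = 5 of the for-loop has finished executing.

pivot = arr[6] = 0; i = -1
j=0: arr[0]=7 > 0 → no swap
j=1: arr[1]=6 > 0 → no swap
j=2: arr[2]=-6 ≤ 0 → i=0, swap arr[0],arr[2] → [-6, 6, 7, 2, -7, -2, 0]
j=3: arr[3]=2 > 0 → no swap
j=4: arr[4]=-7 ≤ 0 → i=1, swap arr[1],arr[4] → [-6, -7, 7, 2, 6, -2, 0]
j=5: arr[5]=-2 ≤ 0 → i=2, swap arr[2],arr[5] → [-6, -7, -2, 2, 6, 7, 0]
(after j=5) arr = [-6, -7, -2, 2, 6, 7, 0]

[-6, -7, -2, 2, 6, 7, 0]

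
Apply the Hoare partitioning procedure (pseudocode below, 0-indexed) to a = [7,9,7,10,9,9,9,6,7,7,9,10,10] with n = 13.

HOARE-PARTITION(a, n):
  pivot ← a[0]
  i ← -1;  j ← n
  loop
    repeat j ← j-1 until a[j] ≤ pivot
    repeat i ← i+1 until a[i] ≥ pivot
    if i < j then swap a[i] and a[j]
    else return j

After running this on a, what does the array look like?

[7,7,6,10,9,9,9,7,9,7,9,10,10]

pivot = a[0] = 7; i = -1, j = 13
j→9 (a[9]=7≤7), i→0 (a[0]=7≥7); i<j, swap → [7,9,7,10,9,9,9,6,7,7,9,10,10]
j→8 (a[8]=7≤7), i→1 (a[1]=9≥7); i<j, swap → [7,7,7,10,9,9,9,6,9,7,9,10,10]
j→7 (a[7]=6≤7), i→2 (a[2]=7≥7); i<j, swap → [7,7,6,10,9,9,9,7,9,7,9,10,10]
j→2, i→3; i≥j, return j=2. a = [7,7,6,10,9,9,9,7,9,7,9,10,10]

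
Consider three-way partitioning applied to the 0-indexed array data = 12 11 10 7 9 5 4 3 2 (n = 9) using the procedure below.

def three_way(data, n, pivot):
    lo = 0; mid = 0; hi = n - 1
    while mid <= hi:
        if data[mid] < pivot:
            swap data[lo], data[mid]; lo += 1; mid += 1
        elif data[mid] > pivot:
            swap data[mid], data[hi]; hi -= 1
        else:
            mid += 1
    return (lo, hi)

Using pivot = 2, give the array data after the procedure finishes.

lo=0 mid=0 hi=8
12>2: swap(0,8), hi=7 ⇒ 2 11 10 7 9 5 4 3 12
2=2: mid=1
11>2: swap(1,7), hi=6 ⇒ 2 3 10 7 9 5 4 11 12
3>2: swap(1,6), hi=5 ⇒ 2 4 10 7 9 5 3 11 12
4>2: swap(1,5), hi=4 ⇒ 2 5 10 7 9 4 3 11 12
5>2: swap(1,4), hi=3 ⇒ 2 9 10 7 5 4 3 11 12
9>2: swap(1,3), hi=2 ⇒ 2 7 10 9 5 4 3 11 12
7>2: swap(1,2), hi=1 ⇒ 2 10 7 9 5 4 3 11 12
10>2: swap(1,1), hi=0 ⇒ 2 10 7 9 5 4 3 11 12
done. lo=0 hi=0; data=2 10 7 9 5 4 3 11 12

2 10 7 9 5 4 3 11 12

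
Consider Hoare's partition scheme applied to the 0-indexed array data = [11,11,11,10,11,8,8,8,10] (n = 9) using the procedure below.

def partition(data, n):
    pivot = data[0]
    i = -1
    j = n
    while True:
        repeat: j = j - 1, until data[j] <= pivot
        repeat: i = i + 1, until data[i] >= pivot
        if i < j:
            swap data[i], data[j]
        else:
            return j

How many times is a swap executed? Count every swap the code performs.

pivot = data[0] = 11; i = -1, j = 9
j→8 (data[8]=10≤11), i→0 (data[0]=11≥11); i<j, swap → [10,11,11,10,11,8,8,8,11]
j→7 (data[7]=8≤11), i→1 (data[1]=11≥11); i<j, swap → [10,8,11,10,11,8,8,11,11]
j→6 (data[6]=8≤11), i→2 (data[2]=11≥11); i<j, swap → [10,8,8,10,11,8,11,11,11]
j→5 (data[5]=8≤11), i→4 (data[4]=11≥11); i<j, swap → [10,8,8,10,8,11,11,11,11]
j→4, i→5; i≥j, return j=4. data = [10,8,8,10,8,11,11,11,11]

4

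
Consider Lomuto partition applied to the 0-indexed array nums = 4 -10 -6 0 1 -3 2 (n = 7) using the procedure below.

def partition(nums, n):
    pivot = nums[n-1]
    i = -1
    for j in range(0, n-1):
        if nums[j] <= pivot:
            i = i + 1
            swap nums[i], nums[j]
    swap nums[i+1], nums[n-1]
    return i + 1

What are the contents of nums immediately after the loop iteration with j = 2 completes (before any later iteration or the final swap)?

-10 -6 4 0 1 -3 2

pivot=2, i=-1
j=0: 4>2, skip
j=1: -10≤2, i=0, swap(0,1) ⇒ -10 4 -6 0 1 -3 2
j=2: -6≤2, i=1, swap(1,2) ⇒ -10 -6 4 0 1 -3 2
(after j=2) nums = -10 -6 4 0 1 -3 2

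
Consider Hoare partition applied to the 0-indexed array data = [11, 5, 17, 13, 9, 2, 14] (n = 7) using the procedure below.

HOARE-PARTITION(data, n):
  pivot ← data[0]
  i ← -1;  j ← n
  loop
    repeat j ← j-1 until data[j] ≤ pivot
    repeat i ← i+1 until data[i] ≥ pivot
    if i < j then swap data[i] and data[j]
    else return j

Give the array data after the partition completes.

[2, 5, 9, 13, 17, 11, 14]

pivot = data[0] = 11; i = -1, j = 7
j→5 (data[5]=2≤11), i→0 (data[0]=11≥11); i<j, swap → [2, 5, 17, 13, 9, 11, 14]
j→4 (data[4]=9≤11), i→2 (data[2]=17≥11); i<j, swap → [2, 5, 9, 13, 17, 11, 14]
j→2, i→3; i≥j, return j=2. data = [2, 5, 9, 13, 17, 11, 14]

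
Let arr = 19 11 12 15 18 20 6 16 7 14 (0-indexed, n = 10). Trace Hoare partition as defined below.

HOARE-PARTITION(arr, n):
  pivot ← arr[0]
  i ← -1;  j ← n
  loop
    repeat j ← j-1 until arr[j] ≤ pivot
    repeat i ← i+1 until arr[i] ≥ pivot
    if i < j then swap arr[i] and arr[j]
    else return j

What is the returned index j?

pivot = arr[0] = 19; i = -1, j = 10
j→9 (arr[9]=14≤19), i→0 (arr[0]=19≥19); i<j, swap → 14 11 12 15 18 20 6 16 7 19
j→8 (arr[8]=7≤19), i→5 (arr[5]=20≥19); i<j, swap → 14 11 12 15 18 7 6 16 20 19
j→7, i→8; i≥j, return j=7. arr = 14 11 12 15 18 7 6 16 20 19

7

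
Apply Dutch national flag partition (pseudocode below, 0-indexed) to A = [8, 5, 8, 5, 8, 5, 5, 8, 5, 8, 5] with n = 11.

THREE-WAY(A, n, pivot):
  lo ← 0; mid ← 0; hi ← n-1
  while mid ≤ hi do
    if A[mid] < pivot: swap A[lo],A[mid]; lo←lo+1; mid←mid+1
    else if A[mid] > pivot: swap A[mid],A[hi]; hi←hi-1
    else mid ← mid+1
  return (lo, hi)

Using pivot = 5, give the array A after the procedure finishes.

pivot = 5; lo=0, mid=0, hi=10
A[mid]=8>5: swap A[0],A[10]; hi=9 → [5, 5, 8, 5, 8, 5, 5, 8, 5, 8, 8]
A[mid]=5=5: mid=1
A[mid]=5=5: mid=2
A[mid]=8>5: swap A[2],A[9]; hi=8 → [5, 5, 8, 5, 8, 5, 5, 8, 5, 8, 8]
A[mid]=8>5: swap A[2],A[8]; hi=7 → [5, 5, 5, 5, 8, 5, 5, 8, 8, 8, 8]
A[mid]=5=5: mid=3
A[mid]=5=5: mid=4
A[mid]=8>5: swap A[4],A[7]; hi=6 → [5, 5, 5, 5, 8, 5, 5, 8, 8, 8, 8]
A[mid]=8>5: swap A[4],A[6]; hi=5 → [5, 5, 5, 5, 5, 5, 8, 8, 8, 8, 8]
A[mid]=5=5: mid=5
A[mid]=5=5: mid=6
end: lo=0, hi=5; A = [5, 5, 5, 5, 5, 5, 8, 8, 8, 8, 8]

[5, 5, 5, 5, 5, 5, 8, 8, 8, 8, 8]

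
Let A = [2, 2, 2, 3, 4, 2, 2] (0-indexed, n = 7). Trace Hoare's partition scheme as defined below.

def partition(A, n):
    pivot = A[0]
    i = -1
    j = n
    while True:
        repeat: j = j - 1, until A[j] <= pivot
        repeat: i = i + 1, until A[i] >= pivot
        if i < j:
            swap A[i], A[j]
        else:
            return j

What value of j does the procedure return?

pivot = A[0] = 2; i = -1, j = 7
j→6 (A[6]=2≤2), i→0 (A[0]=2≥2); i<j, swap → [2, 2, 2, 3, 4, 2, 2]
j→5 (A[5]=2≤2), i→1 (A[1]=2≥2); i<j, swap → [2, 2, 2, 3, 4, 2, 2]
j→2, i→2; i≥j, return j=2. A = [2, 2, 2, 3, 4, 2, 2]

2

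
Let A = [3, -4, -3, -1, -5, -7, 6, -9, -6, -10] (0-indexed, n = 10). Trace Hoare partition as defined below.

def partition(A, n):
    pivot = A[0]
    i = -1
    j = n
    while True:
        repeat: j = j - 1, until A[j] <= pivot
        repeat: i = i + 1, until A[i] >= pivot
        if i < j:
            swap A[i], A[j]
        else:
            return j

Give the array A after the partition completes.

[-10, -4, -3, -1, -5, -7, -6, -9, 6, 3]

pivot=3
j stops at 9 (-10), i stops at 0 (3); swap ⇒ [-10, -4, -3, -1, -5, -7, 6, -9, -6, 3]
j stops at 8 (-6), i stops at 6 (6); swap ⇒ [-10, -4, -3, -1, -5, -7, -6, -9, 6, 3]
j stops at 7, i stops at 8; i≥j ⇒ return 7. A=[-10, -4, -3, -1, -5, -7, -6, -9, 6, 3]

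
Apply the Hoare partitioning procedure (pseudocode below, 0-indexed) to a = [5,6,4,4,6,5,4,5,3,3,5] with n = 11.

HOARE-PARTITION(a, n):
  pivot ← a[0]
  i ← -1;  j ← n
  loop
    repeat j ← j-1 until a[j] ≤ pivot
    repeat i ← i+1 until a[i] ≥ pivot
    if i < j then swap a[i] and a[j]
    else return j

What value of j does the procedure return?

6

pivot = a[0] = 5; i = -1, j = 11
j→10 (a[10]=5≤5), i→0 (a[0]=5≥5); i<j, swap → [5,6,4,4,6,5,4,5,3,3,5]
j→9 (a[9]=3≤5), i→1 (a[1]=6≥5); i<j, swap → [5,3,4,4,6,5,4,5,3,6,5]
j→8 (a[8]=3≤5), i→4 (a[4]=6≥5); i<j, swap → [5,3,4,4,3,5,4,5,6,6,5]
j→7 (a[7]=5≤5), i→5 (a[5]=5≥5); i<j, swap → [5,3,4,4,3,5,4,5,6,6,5]
j→6, i→7; i≥j, return j=6. a = [5,3,4,4,3,5,4,5,6,6,5]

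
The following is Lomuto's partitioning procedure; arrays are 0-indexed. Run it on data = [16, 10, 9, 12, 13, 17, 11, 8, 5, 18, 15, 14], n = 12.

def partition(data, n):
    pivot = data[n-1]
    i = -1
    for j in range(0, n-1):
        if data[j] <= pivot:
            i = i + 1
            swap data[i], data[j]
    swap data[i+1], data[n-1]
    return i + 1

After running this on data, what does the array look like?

[10, 9, 12, 13, 11, 8, 5, 14, 16, 18, 15, 17]

pivot = data[11] = 14; i = -1
j=0: data[0]=16 > 14 → no swap
j=1: data[1]=10 ≤ 14 → i=0, swap data[0],data[1] → [10, 16, 9, 12, 13, 17, 11, 8, 5, 18, 15, 14]
j=2: data[2]=9 ≤ 14 → i=1, swap data[1],data[2] → [10, 9, 16, 12, 13, 17, 11, 8, 5, 18, 15, 14]
j=3: data[3]=12 ≤ 14 → i=2, swap data[2],data[3] → [10, 9, 12, 16, 13, 17, 11, 8, 5, 18, 15, 14]
j=4: data[4]=13 ≤ 14 → i=3, swap data[3],data[4] → [10, 9, 12, 13, 16, 17, 11, 8, 5, 18, 15, 14]
j=5: data[5]=17 > 14 → no swap
j=6: data[6]=11 ≤ 14 → i=4, swap data[4],data[6] → [10, 9, 12, 13, 11, 17, 16, 8, 5, 18, 15, 14]
j=7: data[7]=8 ≤ 14 → i=5, swap data[5],data[7] → [10, 9, 12, 13, 11, 8, 16, 17, 5, 18, 15, 14]
j=8: data[8]=5 ≤ 14 → i=6, swap data[6],data[8] → [10, 9, 12, 13, 11, 8, 5, 17, 16, 18, 15, 14]
j=9: data[9]=18 > 14 → no swap
j=10: data[10]=15 > 14 → no swap
final swap data[7],data[11] → [10, 9, 12, 13, 11, 8, 5, 14, 16, 18, 15, 17]; return 7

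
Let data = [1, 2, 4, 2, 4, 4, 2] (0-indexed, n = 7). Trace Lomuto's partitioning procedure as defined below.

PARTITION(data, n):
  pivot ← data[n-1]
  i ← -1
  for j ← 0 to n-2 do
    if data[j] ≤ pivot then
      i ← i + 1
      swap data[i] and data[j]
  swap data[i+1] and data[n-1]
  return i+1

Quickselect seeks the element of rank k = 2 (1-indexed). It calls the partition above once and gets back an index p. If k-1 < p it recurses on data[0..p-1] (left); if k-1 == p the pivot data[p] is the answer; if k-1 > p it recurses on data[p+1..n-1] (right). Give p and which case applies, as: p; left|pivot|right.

pivot=2, i=-1
j=0: 1≤2, i=0, swap(0,0) ⇒ [1, 2, 4, 2, 4, 4, 2]
j=1: 2≤2, i=1, swap(1,1) ⇒ [1, 2, 4, 2, 4, 4, 2]
j=2: 4>2, skip
j=3: 2≤2, i=2, swap(2,3) ⇒ [1, 2, 2, 4, 4, 4, 2]
j=4: 4>2, skip
j=5: 4>2, skip
swap(3,6) ⇒ [1, 2, 2, 2, 4, 4, 4]; return 3
p = 3; k-1 = 1 < 3 ⇒ left

3; left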